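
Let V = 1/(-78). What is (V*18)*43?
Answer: -129/13 ≈ -9.9231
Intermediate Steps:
V = -1/78 ≈ -0.012821
(V*18)*43 = -1/78*18*43 = -3/13*43 = -129/13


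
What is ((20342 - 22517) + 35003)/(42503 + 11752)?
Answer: 32828/54255 ≈ 0.60507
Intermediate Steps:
((20342 - 22517) + 35003)/(42503 + 11752) = (-2175 + 35003)/54255 = 32828*(1/54255) = 32828/54255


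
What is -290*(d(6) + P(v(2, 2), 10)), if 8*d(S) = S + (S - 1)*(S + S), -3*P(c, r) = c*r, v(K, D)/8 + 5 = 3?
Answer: -107155/6 ≈ -17859.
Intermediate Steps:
v(K, D) = -16 (v(K, D) = -40 + 8*3 = -40 + 24 = -16)
P(c, r) = -c*r/3
d(S) = S/8 + S*(-1 + S)/4 (d(S) = (S + (S - 1)*(S + S))/8 = (S + (-1 + S)*(2*S))/8 = (S + 2*S*(-1 + S))/8 = S/8 + S*(-1 + S)/4)
-290*(d(6) + P(v(2, 2), 10)) = -290*((⅛)*6*(-1 + 2*6) - ⅓*(-16)*10) = -290*((⅛)*6*(-1 + 12) + 160/3) = -290*((⅛)*6*11 + 160/3) = -290*(33/4 + 160/3) = -290*739/12 = -107155/6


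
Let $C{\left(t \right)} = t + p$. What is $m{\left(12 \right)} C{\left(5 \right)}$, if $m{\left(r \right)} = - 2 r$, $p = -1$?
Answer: $-96$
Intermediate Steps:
$C{\left(t \right)} = -1 + t$ ($C{\left(t \right)} = t - 1 = -1 + t$)
$m{\left(12 \right)} C{\left(5 \right)} = \left(-2\right) 12 \left(-1 + 5\right) = \left(-24\right) 4 = -96$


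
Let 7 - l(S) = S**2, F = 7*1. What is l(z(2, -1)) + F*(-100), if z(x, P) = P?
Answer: -694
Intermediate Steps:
F = 7
l(S) = 7 - S**2
l(z(2, -1)) + F*(-100) = (7 - 1*(-1)**2) + 7*(-100) = (7 - 1*1) - 700 = (7 - 1) - 700 = 6 - 700 = -694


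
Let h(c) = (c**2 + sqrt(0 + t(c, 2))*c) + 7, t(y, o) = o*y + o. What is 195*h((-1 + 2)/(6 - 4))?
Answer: 5655/4 + 195*sqrt(3)/2 ≈ 1582.6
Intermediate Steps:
t(y, o) = o + o*y
h(c) = 7 + c**2 + c*sqrt(2 + 2*c) (h(c) = (c**2 + sqrt(0 + 2*(1 + c))*c) + 7 = (c**2 + sqrt(0 + (2 + 2*c))*c) + 7 = (c**2 + sqrt(2 + 2*c)*c) + 7 = (c**2 + c*sqrt(2 + 2*c)) + 7 = 7 + c**2 + c*sqrt(2 + 2*c))
195*h((-1 + 2)/(6 - 4)) = 195*(7 + ((-1 + 2)/(6 - 4))**2 + ((-1 + 2)/(6 - 4))*sqrt(2 + 2*((-1 + 2)/(6 - 4)))) = 195*(7 + (1/2)**2 + (1/2)*sqrt(2 + 2*(1/2))) = 195*(7 + (1*(1/2))**2 + (1*(1/2))*sqrt(2 + 2*(1*(1/2)))) = 195*(7 + (1/2)**2 + sqrt(2 + 2*(1/2))/2) = 195*(7 + 1/4 + sqrt(2 + 1)/2) = 195*(7 + 1/4 + sqrt(3)/2) = 195*(29/4 + sqrt(3)/2) = 5655/4 + 195*sqrt(3)/2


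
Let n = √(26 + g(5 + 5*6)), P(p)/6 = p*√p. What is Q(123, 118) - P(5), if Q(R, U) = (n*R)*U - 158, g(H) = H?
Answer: -158 - 30*√5 + 14514*√61 ≈ 1.1313e+5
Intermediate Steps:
P(p) = 6*p^(3/2) (P(p) = 6*(p*√p) = 6*p^(3/2))
n = √61 (n = √(26 + (5 + 5*6)) = √(26 + (5 + 30)) = √(26 + 35) = √61 ≈ 7.8102)
Q(R, U) = -158 + R*U*√61 (Q(R, U) = (√61*R)*U - 158 = (R*√61)*U - 158 = R*U*√61 - 158 = -158 + R*U*√61)
Q(123, 118) - P(5) = (-158 + 123*118*√61) - 6*5^(3/2) = (-158 + 14514*√61) - 6*5*√5 = (-158 + 14514*√61) - 30*√5 = -158 - 30*√5 + 14514*√61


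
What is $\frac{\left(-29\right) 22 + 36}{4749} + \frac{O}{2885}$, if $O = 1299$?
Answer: $\frac{4432181}{13700865} \approx 0.3235$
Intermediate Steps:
$\frac{\left(-29\right) 22 + 36}{4749} + \frac{O}{2885} = \frac{\left(-29\right) 22 + 36}{4749} + \frac{1299}{2885} = \left(-638 + 36\right) \frac{1}{4749} + 1299 \cdot \frac{1}{2885} = \left(-602\right) \frac{1}{4749} + \frac{1299}{2885} = - \frac{602}{4749} + \frac{1299}{2885} = \frac{4432181}{13700865}$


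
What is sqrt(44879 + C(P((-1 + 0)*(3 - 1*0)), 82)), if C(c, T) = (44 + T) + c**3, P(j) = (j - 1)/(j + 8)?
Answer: sqrt(28127805)/25 ≈ 212.14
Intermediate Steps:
P(j) = (-1 + j)/(8 + j)
C(c, T) = 44 + T + c**3
sqrt(44879 + C(P((-1 + 0)*(3 - 1*0)), 82)) = sqrt(44879 + (44 + 82 + ((-1 + (-1 + 0)*(3 - 1*0))/(8 + (-1 + 0)*(3 - 1*0)))**3)) = sqrt(44879 + (44 + 82 + ((-1 - (3 + 0))/(8 - (3 + 0)))**3)) = sqrt(44879 + (44 + 82 + ((-1 - 1*3)/(8 - 1*3))**3)) = sqrt(44879 + (44 + 82 + ((-1 - 3)/(8 - 3))**3)) = sqrt(44879 + (44 + 82 + (-4/5)**3)) = sqrt(44879 + (44 + 82 - 64/125)) = sqrt(44879 + 15686/125) = sqrt(5625561/125) = sqrt(28127805)/25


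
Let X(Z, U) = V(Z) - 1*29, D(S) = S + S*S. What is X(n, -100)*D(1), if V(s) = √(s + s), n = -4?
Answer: -58 + 4*I*√2 ≈ -58.0 + 5.6569*I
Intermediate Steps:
D(S) = S + S²
V(s) = √2*√s (V(s) = √(2*s) = √2*√s)
X(Z, U) = -29 + √2*√Z (X(Z, U) = √2*√Z - 1*29 = √2*√Z - 29 = -29 + √2*√Z)
X(n, -100)*D(1) = (-29 + √2*√(-4))*(1*(1 + 1)) = (-29 + √2*(2*I))*(1*2) = (-29 + 2*I*√2)*2 = -58 + 4*I*√2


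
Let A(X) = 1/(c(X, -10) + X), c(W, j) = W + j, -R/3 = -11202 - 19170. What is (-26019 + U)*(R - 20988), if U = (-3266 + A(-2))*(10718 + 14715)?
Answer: -40789537129224/7 ≈ -5.8271e+12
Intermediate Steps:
R = 91116 (R = -3*(-11202 - 19170) = -3*(-30372) = 91116)
A(X) = 1/(-10 + 2*X) (A(X) = 1/((X - 10) + X) = 1/((-10 + X) + X) = 1/(-10 + 2*X))
U = -1162923925/14 (U = (-3266 + 1/(2*(-5 - 2)))*(10718 + 14715) = (-3266 + (½)/(-7))*25433 = (-3266 + (½)*(-⅐))*25433 = (-3266 - 1/14)*25433 = -45725/14*25433 = -1162923925/14 ≈ -8.3066e+7)
(-26019 + U)*(R - 20988) = (-26019 - 1162923925/14)*(91116 - 20988) = -1163288191/14*70128 = -40789537129224/7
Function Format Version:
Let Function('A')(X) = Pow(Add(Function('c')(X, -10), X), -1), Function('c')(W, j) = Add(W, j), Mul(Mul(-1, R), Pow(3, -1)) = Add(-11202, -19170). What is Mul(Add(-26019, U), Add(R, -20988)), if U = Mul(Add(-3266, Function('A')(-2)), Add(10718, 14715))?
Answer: Rational(-40789537129224, 7) ≈ -5.8271e+12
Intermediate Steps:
R = 91116 (R = Mul(-3, Add(-11202, -19170)) = Mul(-3, -30372) = 91116)
Function('A')(X) = Pow(Add(-10, Mul(2, X)), -1) (Function('A')(X) = Pow(Add(Add(X, -10), X), -1) = Pow(Add(Add(-10, X), X), -1) = Pow(Add(-10, Mul(2, X)), -1))
U = Rational(-1162923925, 14) (U = Mul(Add(-3266, Mul(Rational(1, 2), Pow(Add(-5, -2), -1))), Add(10718, 14715)) = Mul(Add(-3266, Mul(Rational(1, 2), Pow(-7, -1))), 25433) = Mul(Add(-3266, Mul(Rational(1, 2), Rational(-1, 7))), 25433) = Mul(Add(-3266, Rational(-1, 14)), 25433) = Mul(Rational(-45725, 14), 25433) = Rational(-1162923925, 14) ≈ -8.3066e+7)
Mul(Add(-26019, U), Add(R, -20988)) = Mul(Add(-26019, Rational(-1162923925, 14)), Add(91116, -20988)) = Mul(Rational(-1163288191, 14), 70128) = Rational(-40789537129224, 7)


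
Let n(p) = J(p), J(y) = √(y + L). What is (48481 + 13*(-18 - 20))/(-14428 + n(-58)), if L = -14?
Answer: -173089109/52041814 - 143961*I*√2/104083628 ≈ -3.326 - 0.001956*I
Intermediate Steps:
J(y) = √(-14 + y) (J(y) = √(y - 14) = √(-14 + y))
n(p) = √(-14 + p)
(48481 + 13*(-18 - 20))/(-14428 + n(-58)) = (48481 + 13*(-18 - 20))/(-14428 + √(-14 - 58)) = (48481 + 13*(-38))/(-14428 + √(-72)) = (48481 - 494)/(-14428 + 6*I*√2) = 47987/(-14428 + 6*I*√2)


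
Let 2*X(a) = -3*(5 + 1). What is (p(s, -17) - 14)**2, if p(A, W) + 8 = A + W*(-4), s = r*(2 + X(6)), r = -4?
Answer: 5476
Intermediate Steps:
X(a) = -9 (X(a) = (-3*(5 + 1))/2 = (-3*6)/2 = (1/2)*(-18) = -9)
s = 28 (s = -4*(2 - 9) = -4*(-7) = 28)
p(A, W) = -8 + A - 4*W (p(A, W) = -8 + (A + W*(-4)) = -8 + (A - 4*W) = -8 + A - 4*W)
(p(s, -17) - 14)**2 = ((-8 + 28 - 4*(-17)) - 14)**2 = ((-8 + 28 + 68) - 14)**2 = (88 - 14)**2 = 74**2 = 5476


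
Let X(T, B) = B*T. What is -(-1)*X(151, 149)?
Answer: 22499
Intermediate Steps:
-(-1)*X(151, 149) = -(-1)*149*151 = -(-1)*22499 = -1*(-22499) = 22499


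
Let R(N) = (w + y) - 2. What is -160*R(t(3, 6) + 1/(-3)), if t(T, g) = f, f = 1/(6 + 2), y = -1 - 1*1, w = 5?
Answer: -160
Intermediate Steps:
y = -2 (y = -1 - 1 = -2)
f = ⅛ (f = 1/8 = ⅛ ≈ 0.12500)
t(T, g) = ⅛
R(N) = 1 (R(N) = (5 - 2) - 2 = 3 - 2 = 1)
-160*R(t(3, 6) + 1/(-3)) = -160*1 = -160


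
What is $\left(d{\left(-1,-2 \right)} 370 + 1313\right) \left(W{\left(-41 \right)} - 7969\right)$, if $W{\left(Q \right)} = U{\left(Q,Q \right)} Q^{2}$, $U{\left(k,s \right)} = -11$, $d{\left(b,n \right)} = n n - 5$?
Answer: $-24951780$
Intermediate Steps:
$d{\left(b,n \right)} = -5 + n^{2}$ ($d{\left(b,n \right)} = n^{2} - 5 = -5 + n^{2}$)
$W{\left(Q \right)} = - 11 Q^{2}$
$\left(d{\left(-1,-2 \right)} 370 + 1313\right) \left(W{\left(-41 \right)} - 7969\right) = \left(\left(-5 + \left(-2\right)^{2}\right) 370 + 1313\right) \left(- 11 \left(-41\right)^{2} - 7969\right) = \left(\left(-5 + 4\right) 370 + 1313\right) \left(\left(-11\right) 1681 - 7969\right) = \left(\left(-1\right) 370 + 1313\right) \left(-18491 - 7969\right) = \left(-370 + 1313\right) \left(-26460\right) = 943 \left(-26460\right) = -24951780$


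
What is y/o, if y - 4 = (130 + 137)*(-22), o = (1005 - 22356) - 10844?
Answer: 1174/6439 ≈ 0.18233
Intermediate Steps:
o = -32195 (o = -21351 - 10844 = -32195)
y = -5870 (y = 4 + (130 + 137)*(-22) = 4 + 267*(-22) = 4 - 5874 = -5870)
y/o = -5870/(-32195) = -5870*(-1/32195) = 1174/6439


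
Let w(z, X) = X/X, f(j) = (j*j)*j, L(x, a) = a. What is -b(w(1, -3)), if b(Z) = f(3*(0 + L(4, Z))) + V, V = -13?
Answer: -14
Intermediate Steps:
f(j) = j**3 (f(j) = j**2*j = j**3)
w(z, X) = 1
b(Z) = -13 + 27*Z**3 (b(Z) = (3*(0 + Z))**3 - 13 = (3*Z)**3 - 13 = 27*Z**3 - 13 = -13 + 27*Z**3)
-b(w(1, -3)) = -(-13 + 27*1**3) = -(-13 + 27*1) = -(-13 + 27) = -1*14 = -14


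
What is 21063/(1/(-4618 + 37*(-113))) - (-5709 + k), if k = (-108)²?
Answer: -185339292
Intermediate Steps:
k = 11664
21063/(1/(-4618 + 37*(-113))) - (-5709 + k) = 21063/(1/(-4618 + 37*(-113))) - (-5709 + 11664) = 21063/(1/(-4618 - 4181)) - 1*5955 = 21063/(1/(-8799)) - 5955 = 21063/(-1/8799) - 5955 = 21063*(-8799) - 5955 = -185333337 - 5955 = -185339292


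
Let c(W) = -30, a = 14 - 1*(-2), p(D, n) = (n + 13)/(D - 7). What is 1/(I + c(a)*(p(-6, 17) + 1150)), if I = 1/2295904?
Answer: -2295904/79049740799 ≈ -2.9044e-5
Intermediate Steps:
p(D, n) = (13 + n)/(-7 + D)
a = 16 (a = 14 + 2 = 16)
I = 1/2295904 ≈ 4.3556e-7
1/(I + c(a)*(p(-6, 17) + 1150)) = 1/(1/2295904 - 30*((13 + 17)/(-7 - 6) + 1150)) = 1/(1/2295904 - 30*(30/(-13) + 1150)) = 1/(1/2295904 - 30*(-1/13*30 + 1150)) = 1/(1/2295904 - 30*(-30/13 + 1150)) = 1/(1/2295904 - 30*14920/13) = 1/(1/2295904 - 447600/13) = 1/(-79049740799/2295904) = -2295904/79049740799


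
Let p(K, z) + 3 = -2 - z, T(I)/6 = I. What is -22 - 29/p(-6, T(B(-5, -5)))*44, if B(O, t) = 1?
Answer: 94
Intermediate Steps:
T(I) = 6*I
p(K, z) = -5 - z (p(K, z) = -3 + (-2 - z) = -5 - z)
-22 - 29/p(-6, T(B(-5, -5)))*44 = -22 - 29/(-5 - 6)*44 = -22 - 29/(-11)*44 = -22 - 29*(-1/11)*44 = -22 + (29/11)*44 = -22 + 116 = 94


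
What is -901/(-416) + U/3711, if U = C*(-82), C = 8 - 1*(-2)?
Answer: 3002491/1543776 ≈ 1.9449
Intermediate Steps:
C = 10 (C = 8 + 2 = 10)
U = -820 (U = 10*(-82) = -820)
-901/(-416) + U/3711 = -901/(-416) - 820/3711 = -901*(-1/416) - 820*1/3711 = 901/416 - 820/3711 = 3002491/1543776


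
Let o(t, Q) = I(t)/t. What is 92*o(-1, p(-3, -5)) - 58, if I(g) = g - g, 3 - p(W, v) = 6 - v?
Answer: -58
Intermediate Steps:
p(W, v) = -3 + v (p(W, v) = 3 - (6 - v) = 3 + (-6 + v) = -3 + v)
I(g) = 0
o(t, Q) = 0 (o(t, Q) = 0/t = 0)
92*o(-1, p(-3, -5)) - 58 = 92*0 - 58 = 0 - 58 = -58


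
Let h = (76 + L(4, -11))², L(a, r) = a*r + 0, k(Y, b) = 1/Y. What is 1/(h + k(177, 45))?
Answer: 177/181249 ≈ 0.00097656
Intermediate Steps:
L(a, r) = a*r
h = 1024 (h = (76 + 4*(-11))² = (76 - 44)² = 32² = 1024)
1/(h + k(177, 45)) = 1/(1024 + 1/177) = 1/(181249/177) = 177/181249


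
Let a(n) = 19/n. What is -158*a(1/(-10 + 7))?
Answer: 9006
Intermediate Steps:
-158*a(1/(-10 + 7)) = -3002/(1/(-10 + 7)) = -3002/(1/(-3)) = -3002/(-⅓) = -3002*(-3) = -158*(-57) = 9006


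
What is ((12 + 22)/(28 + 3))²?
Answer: 1156/961 ≈ 1.2029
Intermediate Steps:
((12 + 22)/(28 + 3))² = (34/31)² = 1156/961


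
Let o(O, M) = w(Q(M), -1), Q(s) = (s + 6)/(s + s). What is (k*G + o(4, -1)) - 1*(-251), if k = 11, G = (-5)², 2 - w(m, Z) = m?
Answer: 1061/2 ≈ 530.50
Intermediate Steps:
Q(s) = (6 + s)/(2*s) (Q(s) = (6 + s)/((2*s)) = (6 + s)*(1/(2*s)) = (6 + s)/(2*s))
w(m, Z) = 2 - m
G = 25
o(O, M) = 2 - (6 + M)/(2*M)
(k*G + o(4, -1)) - 1*(-251) = (11*25 + (3/2 - 3/(-1))) - 1*(-251) = (275 + (3/2 - 3*(-1))) + 251 = (275 + (3/2 + 3)) + 251 = (275 + 9/2) + 251 = 559/2 + 251 = 1061/2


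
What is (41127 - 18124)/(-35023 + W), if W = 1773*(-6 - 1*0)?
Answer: -23003/45661 ≈ -0.50378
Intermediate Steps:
W = -10638 (W = 1773*(-6 + 0) = 1773*(-6) = -10638)
(41127 - 18124)/(-35023 + W) = (41127 - 18124)/(-35023 - 10638) = 23003/(-45661) = 23003*(-1/45661) = -23003/45661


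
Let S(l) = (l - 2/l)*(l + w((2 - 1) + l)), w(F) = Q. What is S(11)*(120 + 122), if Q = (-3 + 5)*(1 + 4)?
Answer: 54978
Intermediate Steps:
Q = 10 (Q = 2*5 = 10)
w(F) = 10
S(l) = (10 + l)*(l - 2/l) (S(l) = (l - 2/l)*(l + 10) = (l - 2/l)*(10 + l) = (10 + l)*(l - 2/l))
S(11)*(120 + 122) = (-2 + 11**2 - 20/11 + 10*11)*(120 + 122) = (-2 + 121 - 20*1/11 + 110)*242 = (-2 + 121 - 20/11 + 110)*242 = (2499/11)*242 = 54978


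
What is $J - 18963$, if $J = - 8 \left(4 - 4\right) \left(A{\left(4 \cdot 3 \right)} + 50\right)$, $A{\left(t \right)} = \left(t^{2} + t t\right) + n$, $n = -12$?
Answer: $-18963$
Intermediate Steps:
$A{\left(t \right)} = -12 + 2 t^{2}$ ($A{\left(t \right)} = \left(t^{2} + t t\right) - 12 = \left(t^{2} + t^{2}\right) - 12 = 2 t^{2} - 12 = -12 + 2 t^{2}$)
$J = 0$ ($J = - 8 \left(4 - 4\right) \left(\left(-12 + 2 \left(4 \cdot 3\right)^{2}\right) + 50\right) = \left(-8\right) 0 \left(\left(-12 + 2 \cdot 12^{2}\right) + 50\right) = 0 \left(\left(-12 + 2 \cdot 144\right) + 50\right) = 0 \left(\left(-12 + 288\right) + 50\right) = 0 \left(276 + 50\right) = 0 \cdot 326 = 0$)
$J - 18963 = 0 - 18963 = -18963$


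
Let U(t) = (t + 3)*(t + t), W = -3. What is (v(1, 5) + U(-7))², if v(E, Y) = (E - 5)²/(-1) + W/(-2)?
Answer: 6889/4 ≈ 1722.3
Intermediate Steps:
U(t) = 2*t*(3 + t) (U(t) = (3 + t)*(2*t) = 2*t*(3 + t))
v(E, Y) = 3/2 - (-5 + E)² (v(E, Y) = (E - 5)²/(-1) - 3/(-2) = (-5 + E)²*(-1) - 3*(-½) = -(-5 + E)² + 3/2 = 3/2 - (-5 + E)²)
(v(1, 5) + U(-7))² = ((3/2 - (-5 + 1)²) + 2*(-7)*(3 - 7))² = ((3/2 - 1*(-4)²) + 2*(-7)*(-4))² = ((3/2 - 1*16) + 56)² = ((3/2 - 16) + 56)² = (-29/2 + 56)² = (83/2)² = 6889/4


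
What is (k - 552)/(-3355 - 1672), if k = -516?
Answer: 1068/5027 ≈ 0.21245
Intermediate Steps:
(k - 552)/(-3355 - 1672) = (-516 - 552)/(-3355 - 1672) = -1068/(-5027) = -1068*(-1/5027) = 1068/5027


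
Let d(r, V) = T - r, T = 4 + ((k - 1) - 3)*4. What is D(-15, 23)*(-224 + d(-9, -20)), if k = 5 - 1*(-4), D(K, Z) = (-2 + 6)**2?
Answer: -3056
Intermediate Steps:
D(K, Z) = 16 (D(K, Z) = 4**2 = 16)
k = 9 (k = 5 + 4 = 9)
T = 24 (T = 4 + ((9 - 1) - 3)*4 = 4 + (8 - 3)*4 = 4 + 5*4 = 4 + 20 = 24)
d(r, V) = 24 - r
D(-15, 23)*(-224 + d(-9, -20)) = 16*(-224 + (24 - 1*(-9))) = 16*(-224 + (24 + 9)) = 16*(-224 + 33) = 16*(-191) = -3056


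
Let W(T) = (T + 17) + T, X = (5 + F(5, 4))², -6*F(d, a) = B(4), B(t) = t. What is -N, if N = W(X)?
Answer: -491/9 ≈ -54.556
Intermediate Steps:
F(d, a) = -⅔ (F(d, a) = -⅙*4 = -⅔)
X = 169/9 (X = (5 - ⅔)² = (13/3)² = 169/9 ≈ 18.778)
W(T) = 17 + 2*T (W(T) = (17 + T) + T = 17 + 2*T)
N = 491/9 (N = 17 + 2*(169/9) = 17 + 338/9 = 491/9 ≈ 54.556)
-N = -1*491/9 = -491/9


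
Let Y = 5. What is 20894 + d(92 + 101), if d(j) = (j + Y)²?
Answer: 60098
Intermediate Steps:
d(j) = (5 + j)² (d(j) = (j + 5)² = (5 + j)²)
20894 + d(92 + 101) = 20894 + (5 + (92 + 101))² = 20894 + (5 + 193)² = 20894 + 198² = 20894 + 39204 = 60098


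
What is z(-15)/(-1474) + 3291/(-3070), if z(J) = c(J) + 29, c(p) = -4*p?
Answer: -1281041/1131295 ≈ -1.1324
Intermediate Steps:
z(J) = 29 - 4*J (z(J) = -4*J + 29 = 29 - 4*J)
z(-15)/(-1474) + 3291/(-3070) = (29 - 4*(-15))/(-1474) + 3291/(-3070) = (29 + 60)*(-1/1474) + 3291*(-1/3070) = 89*(-1/1474) - 3291/3070 = -89/1474 - 3291/3070 = -1281041/1131295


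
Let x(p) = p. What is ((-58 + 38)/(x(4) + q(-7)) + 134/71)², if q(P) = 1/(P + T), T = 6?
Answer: 1036324/45369 ≈ 22.842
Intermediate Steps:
q(P) = 1/(6 + P) (q(P) = 1/(P + 6) = 1/(6 + P))
((-58 + 38)/(x(4) + q(-7)) + 134/71)² = ((-58 + 38)/(4 + 1/(6 - 7)) + 134/71)² = (-20/(4 + 1/(-1)) + 134*(1/71))² = (-20/(4 - 1) + 134/71)² = (-20/3 + 134/71)² = (-1018/213)² = 1036324/45369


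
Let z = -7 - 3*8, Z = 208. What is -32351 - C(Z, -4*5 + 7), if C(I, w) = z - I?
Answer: -32112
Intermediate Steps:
z = -31 (z = -7 - 24 = -31)
C(I, w) = -31 - I
-32351 - C(Z, -4*5 + 7) = -32351 - (-31 - 1*208) = -32351 - (-31 - 208) = -32351 - 1*(-239) = -32351 + 239 = -32112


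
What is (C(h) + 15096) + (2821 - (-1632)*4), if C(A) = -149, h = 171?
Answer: 24296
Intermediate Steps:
(C(h) + 15096) + (2821 - (-1632)*4) = (-149 + 15096) + (2821 - (-1632)*4) = 14947 + (2821 - 1*(-6528)) = 14947 + (2821 + 6528) = 14947 + 9349 = 24296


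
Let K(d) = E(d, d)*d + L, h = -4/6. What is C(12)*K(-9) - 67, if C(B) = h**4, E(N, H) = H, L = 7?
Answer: -4019/81 ≈ -49.617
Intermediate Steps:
h = -2/3 (h = -4*1/6 = -2/3 ≈ -0.66667)
C(B) = 16/81 (C(B) = (-2/3)**4 = 16/81)
K(d) = 7 + d**2 (K(d) = d*d + 7 = d**2 + 7 = 7 + d**2)
C(12)*K(-9) - 67 = 16*(7 + (-9)**2)/81 - 67 = 16*(7 + 81)/81 - 67 = (16/81)*88 - 67 = 1408/81 - 67 = -4019/81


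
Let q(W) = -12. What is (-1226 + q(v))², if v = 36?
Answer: 1532644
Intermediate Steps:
(-1226 + q(v))² = (-1226 - 12)² = (-1238)² = 1532644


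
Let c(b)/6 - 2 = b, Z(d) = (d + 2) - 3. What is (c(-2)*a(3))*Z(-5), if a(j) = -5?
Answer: 0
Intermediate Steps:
Z(d) = -1 + d (Z(d) = (2 + d) - 3 = -1 + d)
c(b) = 12 + 6*b
(c(-2)*a(3))*Z(-5) = ((12 + 6*(-2))*(-5))*(-1 - 5) = ((12 - 12)*(-5))*(-6) = (0*(-5))*(-6) = 0*(-6) = 0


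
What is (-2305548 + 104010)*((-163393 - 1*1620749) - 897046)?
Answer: 5902737267144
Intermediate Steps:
(-2305548 + 104010)*((-163393 - 1*1620749) - 897046) = -2201538*((-163393 - 1620749) - 897046) = -2201538*(-1784142 - 897046) = -2201538*(-2681188) = 5902737267144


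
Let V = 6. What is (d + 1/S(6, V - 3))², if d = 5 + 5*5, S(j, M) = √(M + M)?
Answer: (180 + √6)²/36 ≈ 924.66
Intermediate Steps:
S(j, M) = √2*√M (S(j, M) = √(2*M) = √2*√M)
d = 30 (d = 5 + 25 = 30)
(d + 1/S(6, V - 3))² = (30 + 1/(√2*√(6 - 3)))² = (30 + 1/(√2*√3))² = (30 + 1/(√6))² = (30 + √6/6)²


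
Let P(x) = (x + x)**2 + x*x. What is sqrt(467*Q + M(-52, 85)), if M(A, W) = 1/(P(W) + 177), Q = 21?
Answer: sqrt(12924009881930)/36302 ≈ 99.030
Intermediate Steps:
P(x) = 5*x**2 (P(x) = (2*x)**2 + x**2 = 4*x**2 + x**2 = 5*x**2)
M(A, W) = 1/(177 + 5*W**2) (M(A, W) = 1/(5*W**2 + 177) = 1/(177 + 5*W**2))
sqrt(467*Q + M(-52, 85)) = sqrt(467*21 + 1/(177 + 5*85**2)) = sqrt(9807 + 1/(177 + 5*7225)) = sqrt(9807 + 1/(177 + 36125)) = sqrt(9807 + 1/36302) = sqrt(356013715/36302) = sqrt(12924009881930)/36302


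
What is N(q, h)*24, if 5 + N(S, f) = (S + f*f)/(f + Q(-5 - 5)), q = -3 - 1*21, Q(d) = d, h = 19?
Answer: 2336/3 ≈ 778.67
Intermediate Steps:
q = -24 (q = -3 - 21 = -24)
N(S, f) = -5 + (S + f²)/(-10 + f) (N(S, f) = -5 + (S + f*f)/(f + (-5 - 5)) = -5 + (S + f²)/(f - 10) = -5 + (S + f²)/(-10 + f))
N(q, h)*24 = ((50 - 24 + 19² - 5*19)/(-10 + 19))*24 = ((50 - 24 + 361 - 95)/9)*24 = ((⅑)*292)*24 = (292/9)*24 = 2336/3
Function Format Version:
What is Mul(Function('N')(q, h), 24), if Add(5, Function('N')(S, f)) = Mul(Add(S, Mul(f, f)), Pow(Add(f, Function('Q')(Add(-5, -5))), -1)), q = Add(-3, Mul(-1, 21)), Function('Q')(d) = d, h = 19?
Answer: Rational(2336, 3) ≈ 778.67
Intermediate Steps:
q = -24 (q = Add(-3, -21) = -24)
Function('N')(S, f) = Add(-5, Mul(Pow(Add(-10, f), -1), Add(S, Pow(f, 2)))) (Function('N')(S, f) = Add(-5, Mul(Add(S, Mul(f, f)), Pow(Add(f, Add(-5, -5)), -1))) = Add(-5, Mul(Add(S, Pow(f, 2)), Pow(Add(f, -10), -1))) = Add(-5, Mul(Add(S, Pow(f, 2)), Pow(Add(-10, f), -1))) = Add(-5, Mul(Pow(Add(-10, f), -1), Add(S, Pow(f, 2)))))
Mul(Function('N')(q, h), 24) = Mul(Mul(Pow(Add(-10, 19), -1), Add(50, -24, Pow(19, 2), Mul(-5, 19))), 24) = Mul(Mul(Pow(9, -1), Add(50, -24, 361, -95)), 24) = Mul(Mul(Rational(1, 9), 292), 24) = Mul(Rational(292, 9), 24) = Rational(2336, 3)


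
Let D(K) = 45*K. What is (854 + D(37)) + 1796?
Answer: 4315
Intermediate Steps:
(854 + D(37)) + 1796 = (854 + 45*37) + 1796 = (854 + 1665) + 1796 = 2519 + 1796 = 4315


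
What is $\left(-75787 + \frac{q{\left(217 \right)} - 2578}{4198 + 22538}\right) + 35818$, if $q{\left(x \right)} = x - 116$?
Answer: $- \frac{1068613661}{26736} \approx -39969.0$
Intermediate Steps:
$q{\left(x \right)} = -116 + x$
$\left(-75787 + \frac{q{\left(217 \right)} - 2578}{4198 + 22538}\right) + 35818 = \left(-75787 + \frac{\left(-116 + 217\right) - 2578}{4198 + 22538}\right) + 35818 = \left(-75787 + \frac{101 - 2578}{26736}\right) + 35818 = \left(-75787 - \frac{2477}{26736}\right) + 35818 = - \frac{2026243709}{26736} + 35818 = - \frac{1068613661}{26736}$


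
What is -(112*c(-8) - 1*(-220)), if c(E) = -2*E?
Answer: -2012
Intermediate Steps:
-(112*c(-8) - 1*(-220)) = -(112*(-2*(-8)) - 1*(-220)) = -(112*16 + 220) = -(1792 + 220) = -1*2012 = -2012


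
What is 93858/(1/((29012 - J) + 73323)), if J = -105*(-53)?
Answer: 9082638660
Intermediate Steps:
J = 5565
93858/(1/((29012 - J) + 73323)) = 93858/(1/((29012 - 1*5565) + 73323)) = 93858/(1/((29012 - 5565) + 73323)) = 93858/(1/(23447 + 73323)) = 93858/(1/96770) = 93858*96770 = 9082638660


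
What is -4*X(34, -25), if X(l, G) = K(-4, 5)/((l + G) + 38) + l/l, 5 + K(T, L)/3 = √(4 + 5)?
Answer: -164/47 ≈ -3.4894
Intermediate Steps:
K(T, L) = -6 (K(T, L) = -15 + 3*√(4 + 5) = -15 + 3*√9 = -15 + 3*3 = -15 + 9 = -6)
X(l, G) = 1 - 6/(38 + G + l) (X(l, G) = -6/((l + G) + 38) + l/l = -6/((G + l) + 38) + 1 = -6/(38 + G + l) + 1 = 1 - 6/(38 + G + l))
-4*X(34, -25) = -4*(32 - 25 + 34)/(38 - 25 + 34) = -4*41/47 = -164/47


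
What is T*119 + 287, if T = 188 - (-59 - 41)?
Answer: 34559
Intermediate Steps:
T = 288 (T = 188 - 1*(-100) = 188 + 100 = 288)
T*119 + 287 = 288*119 + 287 = 34272 + 287 = 34559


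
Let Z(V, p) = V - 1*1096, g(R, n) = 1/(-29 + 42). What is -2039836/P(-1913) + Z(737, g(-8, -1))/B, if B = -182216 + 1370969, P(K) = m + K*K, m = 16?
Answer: -2426174955523/4350342647505 ≈ -0.55770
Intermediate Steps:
P(K) = 16 + K² (P(K) = 16 + K*K = 16 + K²)
B = 1188753
g(R, n) = 1/13
Z(V, p) = -1096 + V (Z(V, p) = V - 1096 = -1096 + V)
-2039836/P(-1913) + Z(737, g(-8, -1))/B = -2039836/(16 + (-1913)²) + (-1096 + 737)/1188753 = -2039836/(16 + 3659569) - 359*1/1188753 = -2039836/3659585 - 359/1188753 = -2426174955523/4350342647505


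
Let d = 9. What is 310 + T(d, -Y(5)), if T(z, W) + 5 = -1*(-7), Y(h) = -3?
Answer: 312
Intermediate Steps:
T(z, W) = 2 (T(z, W) = -5 - 1*(-7) = -5 + 7 = 2)
310 + T(d, -Y(5)) = 310 + 2 = 312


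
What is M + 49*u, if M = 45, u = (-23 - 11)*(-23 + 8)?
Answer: 25035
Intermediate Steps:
u = 510 (u = -34*(-15) = 510)
M + 49*u = 45 + 49*510 = 45 + 24990 = 25035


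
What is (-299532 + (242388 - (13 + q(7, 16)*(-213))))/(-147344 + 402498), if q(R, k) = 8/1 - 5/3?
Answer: -27904/127577 ≈ -0.21872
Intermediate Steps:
q(R, k) = 19/3 (q(R, k) = 8*1 - 5*⅓ = 8 - 5/3 = 19/3)
(-299532 + (242388 - (13 + q(7, 16)*(-213))))/(-147344 + 402498) = (-299532 + (242388 - (13 + (19/3)*(-213))))/(-147344 + 402498) = (-299532 + (242388 - (13 - 1349)))/255154 = (-299532 + (242388 - 1*(-1336)))*(1/255154) = (-299532 + (242388 + 1336))*(1/255154) = (-299532 + 243724)*(1/255154) = -55808*1/255154 = -27904/127577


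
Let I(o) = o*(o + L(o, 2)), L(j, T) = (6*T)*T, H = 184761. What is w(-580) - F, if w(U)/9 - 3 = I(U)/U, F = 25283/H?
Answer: -919580780/184761 ≈ -4977.1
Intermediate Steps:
L(j, T) = 6*T**2
F = 25283/184761 ≈ 0.13684
I(o) = o*(24 + o) (I(o) = o*(o + 6*2**2) = o*(o + 6*4) = o*(o + 24) = o*(24 + o))
w(U) = 243 + 9*U (w(U) = 27 + 9*((U*(24 + U))/U) = 27 + 9*(24 + U) = 27 + (216 + 9*U) = 243 + 9*U)
w(-580) - F = (243 + 9*(-580)) - 1*25283/184761 = (243 - 5220) - 25283/184761 = -4977 - 25283/184761 = -919580780/184761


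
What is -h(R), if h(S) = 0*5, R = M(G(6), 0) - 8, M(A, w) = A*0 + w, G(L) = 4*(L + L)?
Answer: 0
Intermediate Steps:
G(L) = 8*L (G(L) = 4*(2*L) = 8*L)
M(A, w) = w (M(A, w) = 0 + w = w)
R = -8 (R = 0 - 8 = -8)
h(S) = 0
-h(R) = -1*0 = 0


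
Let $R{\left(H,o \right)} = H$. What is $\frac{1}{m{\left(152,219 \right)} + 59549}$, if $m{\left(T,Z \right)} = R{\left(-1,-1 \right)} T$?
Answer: $\frac{1}{59397} \approx 1.6836 \cdot 10^{-5}$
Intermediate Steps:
$m{\left(T,Z \right)} = - T$
$\frac{1}{m{\left(152,219 \right)} + 59549} = \frac{1}{\left(-1\right) 152 + 59549} = \frac{1}{-152 + 59549} = \frac{1}{59397}$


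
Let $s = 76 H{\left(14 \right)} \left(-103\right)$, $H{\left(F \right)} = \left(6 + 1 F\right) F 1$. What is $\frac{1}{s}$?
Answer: $- \frac{1}{2191840} \approx -4.5624 \cdot 10^{-7}$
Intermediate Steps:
$H{\left(F \right)} = F \left(6 + F\right)$ ($H{\left(F \right)} = \left(6 + F\right) F 1 = F \left(6 + F\right) 1 = F \left(6 + F\right)$)
$s = -2191840$ ($s = 76 \cdot 14 \left(6 + 14\right) \left(-103\right) = 76 \cdot 14 \cdot 20 \left(-103\right) = 76 \cdot 280 \left(-103\right) = 21280 \left(-103\right) = -2191840$)
$\frac{1}{s} = \frac{1}{-2191840} = - \frac{1}{2191840}$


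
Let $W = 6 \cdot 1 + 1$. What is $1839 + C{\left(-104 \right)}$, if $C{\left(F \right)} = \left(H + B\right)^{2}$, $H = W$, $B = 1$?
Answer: $1903$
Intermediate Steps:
$W = 7$ ($W = 6 + 1 = 7$)
$H = 7$
$C{\left(F \right)} = 64$ ($C{\left(F \right)} = \left(7 + 1\right)^{2} = 8^{2} = 64$)
$1839 + C{\left(-104 \right)} = 1839 + 64 = 1903$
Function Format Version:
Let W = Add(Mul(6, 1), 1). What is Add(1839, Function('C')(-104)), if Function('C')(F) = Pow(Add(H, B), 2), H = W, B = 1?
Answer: 1903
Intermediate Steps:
W = 7 (W = Add(6, 1) = 7)
H = 7
Function('C')(F) = 64 (Function('C')(F) = Pow(Add(7, 1), 2) = Pow(8, 2) = 64)
Add(1839, Function('C')(-104)) = Add(1839, 64) = 1903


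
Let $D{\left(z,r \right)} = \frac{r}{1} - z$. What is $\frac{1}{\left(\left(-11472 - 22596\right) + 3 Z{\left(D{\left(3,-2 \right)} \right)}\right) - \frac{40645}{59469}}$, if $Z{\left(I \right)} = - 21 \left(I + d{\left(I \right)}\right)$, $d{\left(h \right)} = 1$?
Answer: $- \frac{59469}{2011044349} \approx -2.9571 \cdot 10^{-5}$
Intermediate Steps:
$D{\left(z,r \right)} = r - z$ ($D{\left(z,r \right)} = r 1 - z = r - z$)
$Z{\left(I \right)} = -21 - 21 I$ ($Z{\left(I \right)} = - 21 \left(I + 1\right) = - 21 \left(1 + I\right) = -21 - 21 I$)
$\frac{1}{\left(\left(-11472 - 22596\right) + 3 Z{\left(D{\left(3,-2 \right)} \right)}\right) - \frac{40645}{59469}} = \frac{1}{\left(\left(-11472 - 22596\right) + 3 \left(-21 - 21 \left(-2 - 3\right)\right)\right) - \frac{40645}{59469}} = \frac{1}{\left(-34068 + 3 \left(-21 - 21 \left(-2 - 3\right)\right)\right) - \frac{40645}{59469}} = \frac{1}{\left(-34068 + 3 \left(-21 - -105\right)\right) - \frac{40645}{59469}} = \frac{1}{\left(-34068 + 3 \left(-21 + 105\right)\right) - \frac{40645}{59469}} = \frac{1}{\left(-34068 + 3 \cdot 84\right) - \frac{40645}{59469}} = \frac{1}{\left(-34068 + 252\right) - \frac{40645}{59469}} = \frac{1}{-33816 - \frac{40645}{59469}} = \frac{1}{- \frac{2011044349}{59469}} = - \frac{59469}{2011044349}$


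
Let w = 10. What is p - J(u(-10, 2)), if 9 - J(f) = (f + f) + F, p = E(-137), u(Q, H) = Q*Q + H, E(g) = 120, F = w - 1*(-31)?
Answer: 356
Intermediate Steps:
F = 41 (F = 10 - 1*(-31) = 10 + 31 = 41)
u(Q, H) = H + Q² (u(Q, H) = Q² + H = H + Q²)
p = 120
J(f) = -32 - 2*f (J(f) = 9 - ((f + f) + 41) = 9 - (2*f + 41) = 9 - (41 + 2*f) = 9 + (-41 - 2*f) = -32 - 2*f)
p - J(u(-10, 2)) = 120 - (-32 - 2*(2 + (-10)²)) = 120 - (-32 - 2*(2 + 100)) = 120 - (-32 - 2*102) = 120 - (-32 - 204) = 120 - 1*(-236) = 120 + 236 = 356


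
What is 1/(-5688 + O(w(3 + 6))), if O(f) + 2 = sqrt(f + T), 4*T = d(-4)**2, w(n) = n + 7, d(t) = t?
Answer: -569/3237608 - sqrt(5)/16188040 ≈ -0.00017589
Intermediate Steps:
w(n) = 7 + n
T = 4 (T = (1/4)*(-4)**2 = (1/4)*16 = 4)
O(f) = -2 + sqrt(4 + f) (O(f) = -2 + sqrt(f + 4) = -2 + sqrt(4 + f))
1/(-5688 + O(w(3 + 6))) = 1/(-5688 + (-2 + sqrt(4 + (7 + (3 + 6))))) = 1/(-5688 + (-2 + sqrt(4 + (7 + 9)))) = 1/(-5688 + (-2 + sqrt(4 + 16))) = 1/(-5688 + (-2 + sqrt(20))) = 1/(-5688 + (-2 + 2*sqrt(5))) = 1/(-5690 + 2*sqrt(5))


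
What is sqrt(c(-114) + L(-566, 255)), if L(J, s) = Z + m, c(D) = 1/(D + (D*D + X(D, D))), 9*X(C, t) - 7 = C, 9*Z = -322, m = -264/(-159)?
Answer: I*sqrt(11572276549003243)/18417129 ≈ 5.841*I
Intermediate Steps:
m = 88/53 (m = -264*(-1/159) = 88/53 ≈ 1.6604)
Z = -322/9 (Z = (1/9)*(-322) = -322/9 ≈ -35.778)
X(C, t) = 7/9 + C/9
c(D) = 1/(7/9 + D**2 + 10*D/9) (c(D) = 1/(D + (D*D + (7/9 + D/9))) = 1/(D + (D**2 + (7/9 + D/9))) = 1/(D + (7/9 + D**2 + D/9)) = 1/(7/9 + D**2 + 10*D/9))
L(J, s) = -16274/477 (L(J, s) = -322/9 + 88/53 = -16274/477)
sqrt(c(-114) + L(-566, 255)) = sqrt(9/(7 + 9*(-114)**2 + 10*(-114)) - 16274/477) = sqrt(9/(7 + 9*12996 - 1140) - 16274/477) = sqrt(9/(7 + 116964 - 1140) - 16274/477) = sqrt(9/115831 - 16274/477) = sqrt(-1885029401/55251387) = I*sqrt(11572276549003243)/18417129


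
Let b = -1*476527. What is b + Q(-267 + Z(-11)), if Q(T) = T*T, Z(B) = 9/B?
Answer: -48980851/121 ≈ -4.0480e+5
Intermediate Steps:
Q(T) = T²
b = -476527
b + Q(-267 + Z(-11)) = -476527 + (-267 + 9/(-11))² = -476527 + (-267 + 9*(-1/11))² = -476527 + (-267 - 9/11)² = -476527 + (-2946/11)² = -476527 + 8678916/121 = -48980851/121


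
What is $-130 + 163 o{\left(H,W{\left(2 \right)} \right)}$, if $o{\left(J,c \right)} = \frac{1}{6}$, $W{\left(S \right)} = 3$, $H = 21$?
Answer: $- \frac{617}{6} \approx -102.83$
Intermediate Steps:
$o{\left(J,c \right)} = \frac{1}{6}$
$-130 + 163 o{\left(H,W{\left(2 \right)} \right)} = -130 + 163 \cdot \frac{1}{6} = -130 + \frac{163}{6} = - \frac{617}{6}$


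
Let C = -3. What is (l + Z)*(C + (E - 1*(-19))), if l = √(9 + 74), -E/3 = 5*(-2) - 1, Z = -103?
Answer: -5047 + 49*√83 ≈ -4600.6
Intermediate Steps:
E = 33 (E = -3*(5*(-2) - 1) = -3*(-10 - 1) = -3*(-11) = 33)
l = √83 ≈ 9.1104
(l + Z)*(C + (E - 1*(-19))) = (√83 - 103)*(-3 + (33 - 1*(-19))) = (-103 + √83)*(-3 + (33 + 19)) = (-103 + √83)*(-3 + 52) = (-103 + √83)*49 = -5047 + 49*√83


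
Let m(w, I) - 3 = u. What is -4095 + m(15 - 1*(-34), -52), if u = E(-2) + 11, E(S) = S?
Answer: -4083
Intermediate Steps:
u = 9 (u = -2 + 11 = 9)
m(w, I) = 12 (m(w, I) = 3 + 9 = 12)
-4095 + m(15 - 1*(-34), -52) = -4095 + 12 = -4083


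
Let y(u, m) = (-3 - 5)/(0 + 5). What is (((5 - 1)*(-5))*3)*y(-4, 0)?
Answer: 96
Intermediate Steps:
y(u, m) = -8/5
(((5 - 1)*(-5))*3)*y(-4, 0) = (((5 - 1)*(-5))*3)*(-8/5) = ((4*(-5))*3)*(-8/5) = -20*3*(-8/5) = -60*(-8/5) = 96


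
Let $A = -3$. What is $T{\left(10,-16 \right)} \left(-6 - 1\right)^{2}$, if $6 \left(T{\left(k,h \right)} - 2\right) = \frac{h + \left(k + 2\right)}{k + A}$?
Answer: $\frac{280}{3} \approx 93.333$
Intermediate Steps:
$T{\left(k,h \right)} = 2 + \frac{2 + h + k}{6 \left(-3 + k\right)}$ ($T{\left(k,h \right)} = 2 + \frac{\left(h + \left(k + 2\right)\right) \frac{1}{k - 3}}{6} = 2 + \frac{\left(h + \left(2 + k\right)\right) \frac{1}{-3 + k}}{6} = 2 + \frac{\left(2 + h + k\right) \frac{1}{-3 + k}}{6} = 2 + \frac{\frac{1}{-3 + k} \left(2 + h + k\right)}{6} = 2 + \frac{2 + h + k}{6 \left(-3 + k\right)}$)
$T{\left(10,-16 \right)} \left(-6 - 1\right)^{2} = \frac{-34 - 16 + 13 \cdot 10}{6 \left(-3 + 10\right)} \left(-6 - 1\right)^{2} = \frac{-34 - 16 + 130}{6 \cdot 7} \left(-7\right)^{2} = \frac{1}{6} \cdot \frac{1}{7} \cdot 80 \cdot 49 = \frac{40}{21} \cdot 49 = \frac{280}{3}$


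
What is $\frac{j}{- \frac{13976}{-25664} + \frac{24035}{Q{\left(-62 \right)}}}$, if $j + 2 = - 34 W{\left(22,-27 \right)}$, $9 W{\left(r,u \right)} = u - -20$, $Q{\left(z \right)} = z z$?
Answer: $\frac{678235360}{188594433} \approx 3.5963$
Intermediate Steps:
$Q{\left(z \right)} = z^{2}$
$W{\left(r,u \right)} = \frac{20}{9} + \frac{u}{9}$ ($W{\left(r,u \right)} = \frac{u - -20}{9} = \frac{u + 20}{9} = \frac{20 + u}{9} = \frac{20}{9} + \frac{u}{9}$)
$j = \frac{220}{9}$ ($j = -2 - 34 \left(\frac{20}{9} + \frac{1}{9} \left(-27\right)\right) = -2 - 34 \left(\frac{20}{9} - 3\right) = -2 - - \frac{238}{9} = -2 + \frac{238}{9} = \frac{220}{9} \approx 24.444$)
$\frac{j}{- \frac{13976}{-25664} + \frac{24035}{Q{\left(-62 \right)}}} = \frac{220}{9 \left(- \frac{13976}{-25664} + \frac{24035}{\left(-62\right)^{2}}\right)} = \frac{220}{9 \left(\left(-13976\right) \left(- \frac{1}{25664}\right) + \frac{24035}{3844}\right)} = \frac{220}{9 \left(\frac{1747}{3208} + 24035 \cdot \frac{1}{3844}\right)} = \frac{220}{9 \left(\frac{1747}{3208} + \frac{24035}{3844}\right)} = \frac{220}{9 \cdot \frac{20954937}{3082888}} = \frac{220}{9} \cdot \frac{3082888}{20954937} = \frac{678235360}{188594433}$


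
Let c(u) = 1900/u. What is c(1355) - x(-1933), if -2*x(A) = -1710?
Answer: -231325/271 ≈ -853.60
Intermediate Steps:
x(A) = 855 (x(A) = -1/2*(-1710) = 855)
c(1355) - x(-1933) = 1900/1355 - 1*855 = 1900*(1/1355) - 855 = 380/271 - 855 = -231325/271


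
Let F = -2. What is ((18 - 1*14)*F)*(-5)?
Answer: 40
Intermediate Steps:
((18 - 1*14)*F)*(-5) = ((18 - 1*14)*(-2))*(-5) = ((18 - 14)*(-2))*(-5) = (4*(-2))*(-5) = -8*(-5) = 40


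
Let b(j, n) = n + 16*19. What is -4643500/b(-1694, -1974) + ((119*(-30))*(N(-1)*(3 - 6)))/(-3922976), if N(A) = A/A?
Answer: 910816058515/327568496 ≈ 2780.5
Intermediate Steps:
N(A) = 1
b(j, n) = 304 + n (b(j, n) = n + 304 = 304 + n)
-4643500/b(-1694, -1974) + ((119*(-30))*(N(-1)*(3 - 6)))/(-3922976) = -4643500/(304 - 1974) + ((119*(-30))*(1*(3 - 6)))/(-3922976) = -4643500/(-1670) - 3570*(-3)*(-1/3922976) = -4643500*(-1/1670) - 3570*(-3)*(-1/3922976) = 464350/167 + 10710*(-1/3922976) = 464350/167 - 5355/1961488 = 910816058515/327568496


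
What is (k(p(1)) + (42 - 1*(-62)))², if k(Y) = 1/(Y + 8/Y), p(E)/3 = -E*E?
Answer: 3115225/289 ≈ 10779.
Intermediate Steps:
p(E) = -3*E² (p(E) = 3*(-E*E) = 3*(-E²) = -3*E²)
(k(p(1)) + (42 - 1*(-62)))² = ((-3*1²)/(8 + (-3*1²)²) + (42 - 1*(-62)))² = ((-3*1)/(8 + (-3*1)²) + (42 + 62))² = (-3/(8 + (-3)²) + 104)² = (-3/(8 + 9) + 104)² = (-3/17 + 104)² = (1765/17)² = 3115225/289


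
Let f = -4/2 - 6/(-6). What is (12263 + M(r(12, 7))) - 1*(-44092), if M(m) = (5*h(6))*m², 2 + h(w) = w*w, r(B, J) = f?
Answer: 56525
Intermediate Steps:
f = -1 (f = -4*½ - 6*(-⅙) = -2 + 1 = -1)
r(B, J) = -1
h(w) = -2 + w² (h(w) = -2 + w*w = -2 + w²)
M(m) = 170*m² (M(m) = (5*(-2 + 6²))*m² = (5*(-2 + 36))*m² = (5*34)*m² = 170*m²)
(12263 + M(r(12, 7))) - 1*(-44092) = (12263 + 170*(-1)²) - 1*(-44092) = (12263 + 170*1) + 44092 = (12263 + 170) + 44092 = 12433 + 44092 = 56525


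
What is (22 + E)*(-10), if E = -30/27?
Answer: -1880/9 ≈ -208.89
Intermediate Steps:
E = -10/9 (E = -30*1/27 = -10/9 ≈ -1.1111)
(22 + E)*(-10) = (22 - 10/9)*(-10) = (188/9)*(-10) = -1880/9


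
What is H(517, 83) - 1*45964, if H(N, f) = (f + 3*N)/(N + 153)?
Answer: -15397123/335 ≈ -45962.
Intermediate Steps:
H(N, f) = (f + 3*N)/(153 + N)
H(517, 83) - 1*45964 = (83 + 3*517)/(153 + 517) - 1*45964 = (83 + 1551)/670 - 45964 = (1/670)*1634 - 45964 = 817/335 - 45964 = -15397123/335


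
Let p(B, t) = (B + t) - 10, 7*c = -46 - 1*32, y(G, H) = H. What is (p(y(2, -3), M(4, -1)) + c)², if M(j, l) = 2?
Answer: 24025/49 ≈ 490.31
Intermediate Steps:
c = -78/7 (c = (-46 - 1*32)/7 = (-46 - 32)/7 = (⅐)*(-78) = -78/7 ≈ -11.143)
p(B, t) = -10 + B + t
(p(y(2, -3), M(4, -1)) + c)² = ((-10 - 3 + 2) - 78/7)² = (-11 - 78/7)² = (-155/7)² = 24025/49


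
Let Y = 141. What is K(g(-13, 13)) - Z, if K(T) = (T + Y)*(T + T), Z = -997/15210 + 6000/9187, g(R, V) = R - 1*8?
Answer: -704342821361/139734270 ≈ -5040.6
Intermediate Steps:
g(R, V) = -8 + R (g(R, V) = R - 8 = -8 + R)
Z = 82100561/139734270 (Z = -997*1/15210 + 6000*(1/9187) = -997/15210 + 6000/9187 = 82100561/139734270 ≈ 0.58755)
K(T) = 2*T*(141 + T) (K(T) = (T + 141)*(T + T) = (141 + T)*(2*T) = 2*T*(141 + T))
K(g(-13, 13)) - Z = 2*(-8 - 13)*(141 + (-8 - 13)) - 1*82100561/139734270 = 2*(-21)*(141 - 21) - 82100561/139734270 = 2*(-21)*120 - 82100561/139734270 = -5040 - 82100561/139734270 = -704342821361/139734270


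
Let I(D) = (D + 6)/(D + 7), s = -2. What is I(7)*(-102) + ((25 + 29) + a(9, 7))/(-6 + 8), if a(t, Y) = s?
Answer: -481/7 ≈ -68.714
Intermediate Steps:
a(t, Y) = -2
I(D) = (6 + D)/(7 + D)
I(7)*(-102) + ((25 + 29) + a(9, 7))/(-6 + 8) = ((6 + 7)/(7 + 7))*(-102) + ((25 + 29) - 2)/(-6 + 8) = (13/14)*(-102) + (54 - 2)/2 = ((1/14)*13)*(-102) + 52*(½) = (13/14)*(-102) + 26 = -663/7 + 26 = -481/7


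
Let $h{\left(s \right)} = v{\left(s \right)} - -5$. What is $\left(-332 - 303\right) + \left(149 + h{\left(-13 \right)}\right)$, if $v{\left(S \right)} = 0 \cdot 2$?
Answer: $-481$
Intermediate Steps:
$v{\left(S \right)} = 0$
$h{\left(s \right)} = 5$ ($h{\left(s \right)} = 0 - -5 = 0 + 5 = 5$)
$\left(-332 - 303\right) + \left(149 + h{\left(-13 \right)}\right) = \left(-332 - 303\right) + \left(149 + 5\right) = -635 + 154 = -481$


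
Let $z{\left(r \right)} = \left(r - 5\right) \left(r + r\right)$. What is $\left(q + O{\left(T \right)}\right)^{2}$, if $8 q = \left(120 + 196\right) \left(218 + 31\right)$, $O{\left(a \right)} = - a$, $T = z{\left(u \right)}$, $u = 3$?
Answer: $\frac{387893025}{4} \approx 9.6973 \cdot 10^{7}$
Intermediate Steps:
$z{\left(r \right)} = 2 r \left(-5 + r\right)$ ($z{\left(r \right)} = \left(-5 + r\right) 2 r = 2 r \left(-5 + r\right)$)
$T = -12$ ($T = 2 \cdot 3 \left(-5 + 3\right) = 2 \cdot 3 \left(-2\right) = -12$)
$q = \frac{19671}{2}$ ($q = \frac{\left(120 + 196\right) \left(218 + 31\right)}{8} = \frac{316 \cdot 249}{8} = \frac{1}{8} \cdot 78684 = \frac{19671}{2} \approx 9835.5$)
$\left(q + O{\left(T \right)}\right)^{2} = \left(\frac{19671}{2} - -12\right)^{2} = \left(\frac{19671}{2} + 12\right)^{2} = \left(\frac{19695}{2}\right)^{2} = \frac{387893025}{4}$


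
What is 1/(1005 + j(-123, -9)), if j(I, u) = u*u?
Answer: 1/1086 ≈ 0.00092081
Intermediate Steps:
j(I, u) = u**2
1/(1005 + j(-123, -9)) = 1/(1005 + (-9)**2) = 1/(1005 + 81) = 1/1086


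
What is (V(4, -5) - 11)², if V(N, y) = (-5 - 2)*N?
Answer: 1521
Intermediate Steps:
V(N, y) = -7*N
(V(4, -5) - 11)² = (-7*4 - 11)² = (-28 - 11)² = (-39)² = 1521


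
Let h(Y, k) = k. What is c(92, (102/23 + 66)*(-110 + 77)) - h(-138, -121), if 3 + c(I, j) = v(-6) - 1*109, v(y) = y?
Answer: 3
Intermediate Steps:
c(I, j) = -118 (c(I, j) = -3 + (-6 - 1*109) = -3 + (-6 - 109) = -3 - 115 = -118)
c(92, (102/23 + 66)*(-110 + 77)) - h(-138, -121) = -118 - 1*(-121) = -118 + 121 = 3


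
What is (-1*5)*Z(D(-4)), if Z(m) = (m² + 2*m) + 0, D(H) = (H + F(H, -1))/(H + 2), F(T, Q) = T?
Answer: -120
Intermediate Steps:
D(H) = 2*H/(2 + H) (D(H) = (H + H)/(H + 2) = (2*H)/(2 + H) = 2*H/(2 + H))
Z(m) = m² + 2*m
(-1*5)*Z(D(-4)) = (-1*5)*((2*(-4)/(2 - 4))*(2 + 2*(-4)/(2 - 4))) = -5*2*(-4)/(-2)*(2 + 2*(-4)/(-2)) = -5*2*(-4)*(-½)*(2 + 2*(-4)*(-½)) = -20*(2 + 4) = -20*6 = -5*24 = -120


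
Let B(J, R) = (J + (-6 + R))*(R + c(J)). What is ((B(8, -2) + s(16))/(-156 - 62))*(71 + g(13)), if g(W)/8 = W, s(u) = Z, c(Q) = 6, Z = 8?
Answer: -700/109 ≈ -6.4220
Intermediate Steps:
s(u) = 8
g(W) = 8*W
B(J, R) = (6 + R)*(-6 + J + R) (B(J, R) = (J + (-6 + R))*(R + 6) = (-6 + J + R)*(6 + R) = (6 + R)*(-6 + J + R))
((B(8, -2) + s(16))/(-156 - 62))*(71 + g(13)) = (((-36 + (-2)**2 + 6*8 + 8*(-2)) + 8)/(-156 - 62))*(71 + 8*13) = (((-36 + 4 + 48 - 16) + 8)/(-218))*(71 + 104) = ((0 + 8)*(-1/218))*175 = (8*(-1/218))*175 = -4/109*175 = -700/109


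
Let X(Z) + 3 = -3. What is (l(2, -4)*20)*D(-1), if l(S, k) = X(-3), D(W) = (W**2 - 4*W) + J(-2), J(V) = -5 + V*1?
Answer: 240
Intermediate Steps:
X(Z) = -6 (X(Z) = -3 - 3 = -6)
J(V) = -5 + V
D(W) = -7 + W**2 - 4*W (D(W) = (W**2 - 4*W) + (-5 - 2) = (W**2 - 4*W) - 7 = -7 + W**2 - 4*W)
l(S, k) = -6
(l(2, -4)*20)*D(-1) = (-6*20)*(-7 + (-1)**2 - 4*(-1)) = -120*(-7 + 1 + 4) = -120*(-2) = 240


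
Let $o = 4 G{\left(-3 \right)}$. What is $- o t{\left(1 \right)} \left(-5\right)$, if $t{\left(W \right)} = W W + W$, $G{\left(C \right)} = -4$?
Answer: $-160$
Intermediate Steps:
$o = -16$ ($o = 4 \left(-4\right) = -16$)
$t{\left(W \right)} = W + W^{2}$ ($t{\left(W \right)} = W^{2} + W = W + W^{2}$)
$- o t{\left(1 \right)} \left(-5\right) = - - 16 \cdot 1 \left(1 + 1\right) \left(-5\right) = - - 16 \cdot 1 \cdot 2 \left(-5\right) = - \left(-16\right) 2 \left(-5\right) = - \left(-32\right) \left(-5\right) = \left(-1\right) 160 = -160$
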